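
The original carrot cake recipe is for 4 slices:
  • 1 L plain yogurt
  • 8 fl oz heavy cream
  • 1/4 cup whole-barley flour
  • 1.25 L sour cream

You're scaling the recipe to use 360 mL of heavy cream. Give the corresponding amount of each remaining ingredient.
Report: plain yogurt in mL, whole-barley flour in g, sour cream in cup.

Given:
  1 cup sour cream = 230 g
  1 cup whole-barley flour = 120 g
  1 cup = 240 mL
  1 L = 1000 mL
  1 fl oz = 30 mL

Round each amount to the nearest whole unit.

plain yogurt: 1500 mL; whole-barley flour: 45 g; sour cream: 8 cup

The original recipe has 240 mL of heavy cream, so the scaling factor is 360 ÷ 240 = 3/2 = 1.5.
plain yogurt: 1 L × 3/2 × 1000 mL/L = 1500 mL
whole-barley flour: 0.25 cup × 3/2 × 120 g/cup = 45 g
sour cream: 1.25 L × 3/2 × 1000 mL/L ÷ 240 mL/cup ≈ 8 cup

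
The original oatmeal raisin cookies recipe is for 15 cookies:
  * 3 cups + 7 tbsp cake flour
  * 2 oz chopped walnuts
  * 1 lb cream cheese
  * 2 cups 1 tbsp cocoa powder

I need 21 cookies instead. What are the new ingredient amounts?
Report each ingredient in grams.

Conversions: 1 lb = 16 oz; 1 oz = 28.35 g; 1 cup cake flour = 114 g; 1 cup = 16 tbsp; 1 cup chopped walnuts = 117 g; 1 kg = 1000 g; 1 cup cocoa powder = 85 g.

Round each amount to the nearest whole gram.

Scaling factor: 21/15 = 7/5 = 1.4.
cake flour: (3 cup + 7 tbsp = 3.4375 cup) × 7/5 × 114 g/cup ≈ 549 g
chopped walnuts: 2 oz × 7/5 × 28.35 g/oz ≈ 79 g
cream cheese: 1 lb × 7/5 × 16 oz/lb × 28.35 g/oz ≈ 635 g
cocoa powder: (2 cup + 1 tbsp = 2.0625 cup) × 7/5 × 85 g/cup ≈ 245 g

cake flour: 549 g; chopped walnuts: 79 g; cream cheese: 635 g; cocoa powder: 245 g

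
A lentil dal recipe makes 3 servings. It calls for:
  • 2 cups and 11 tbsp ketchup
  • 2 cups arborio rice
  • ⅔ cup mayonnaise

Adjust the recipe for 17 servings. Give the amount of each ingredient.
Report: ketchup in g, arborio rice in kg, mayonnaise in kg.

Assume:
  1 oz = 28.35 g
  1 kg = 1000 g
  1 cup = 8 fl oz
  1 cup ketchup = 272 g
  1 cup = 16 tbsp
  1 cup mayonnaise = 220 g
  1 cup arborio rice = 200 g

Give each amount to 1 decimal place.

Scaling factor: 17/3.
ketchup: (2 cup + 11 tbsp = 2.6875 cup) × 17/3 × 272 g/cup ≈ 4142.3 g
arborio rice: 2 cup × 17/3 × 200 g/cup ÷ 1000 g/kg ≈ 2.3 kg
mayonnaise: 2/3 cup × 17/3 × 220 g/cup ÷ 1000 g/kg ≈ 0.8 kg

ketchup: 4142.3 g; arborio rice: 2.3 kg; mayonnaise: 0.8 kg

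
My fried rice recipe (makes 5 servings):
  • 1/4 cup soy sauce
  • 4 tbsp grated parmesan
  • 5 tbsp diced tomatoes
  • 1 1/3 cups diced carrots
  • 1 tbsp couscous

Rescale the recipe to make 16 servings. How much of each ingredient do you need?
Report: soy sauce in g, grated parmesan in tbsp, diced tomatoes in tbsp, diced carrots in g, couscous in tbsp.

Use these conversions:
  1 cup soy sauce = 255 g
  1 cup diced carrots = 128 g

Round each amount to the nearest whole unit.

soy sauce: 204 g; grated parmesan: 13 tbsp; diced tomatoes: 16 tbsp; diced carrots: 546 g; couscous: 3 tbsp

Scaling factor: 16/5 = 3.2.
soy sauce: 0.25 cup × 16/5 × 255 g/cup = 204 g
grated parmesan: 4 tbsp × 16/5 ≈ 13 tbsp
diced tomatoes: 5 tbsp × 16/5 = 16 tbsp
diced carrots: 4/3 cup × 16/5 × 128 g/cup ≈ 546 g
couscous: 1 tbsp × 16/5 ≈ 3 tbsp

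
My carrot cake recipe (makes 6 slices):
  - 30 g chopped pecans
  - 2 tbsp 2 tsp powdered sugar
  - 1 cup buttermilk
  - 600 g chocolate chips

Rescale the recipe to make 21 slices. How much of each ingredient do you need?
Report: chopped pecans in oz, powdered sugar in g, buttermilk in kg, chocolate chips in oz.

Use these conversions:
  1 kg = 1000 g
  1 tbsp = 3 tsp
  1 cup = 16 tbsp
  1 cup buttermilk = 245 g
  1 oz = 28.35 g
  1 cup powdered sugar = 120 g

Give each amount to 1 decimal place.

Scaling factor: 21/6 = 7/2 = 3.5.
chopped pecans: 30 g × 7/2 ÷ 28.35 g/oz ≈ 3.7 oz
powdered sugar: (2 tbsp + 2 tsp = 8/3 tbsp) × 7/2 ÷ 16 tbsp/cup × 120 g/cup = 70.0 g
buttermilk: 1 cup × 7/2 × 245 g/cup ÷ 1000 g/kg ≈ 0.9 kg
chocolate chips: 600 g × 7/2 ÷ 28.35 g/oz ≈ 74.1 oz

chopped pecans: 3.7 oz; powdered sugar: 70.0 g; buttermilk: 0.9 kg; chocolate chips: 74.1 oz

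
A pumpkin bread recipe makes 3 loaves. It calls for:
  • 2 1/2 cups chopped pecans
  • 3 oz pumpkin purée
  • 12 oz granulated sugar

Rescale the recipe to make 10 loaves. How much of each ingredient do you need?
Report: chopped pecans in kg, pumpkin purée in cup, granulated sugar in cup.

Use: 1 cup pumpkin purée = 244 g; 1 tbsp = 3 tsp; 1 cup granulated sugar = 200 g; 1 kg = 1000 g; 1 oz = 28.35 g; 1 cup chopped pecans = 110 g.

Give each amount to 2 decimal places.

chopped pecans: 0.92 kg; pumpkin purée: 1.16 cup; granulated sugar: 5.67 cup

Scaling factor: 10/3.
chopped pecans: 2.5 cup × 10/3 × 110 g/cup ÷ 1000 g/kg ≈ 0.92 kg
pumpkin purée: 3 oz × 10/3 × 28.35 g/oz ÷ 244 g/cup ≈ 1.16 cup
granulated sugar: 12 oz × 10/3 × 28.35 g/oz ÷ 200 g/cup = 5.67 cup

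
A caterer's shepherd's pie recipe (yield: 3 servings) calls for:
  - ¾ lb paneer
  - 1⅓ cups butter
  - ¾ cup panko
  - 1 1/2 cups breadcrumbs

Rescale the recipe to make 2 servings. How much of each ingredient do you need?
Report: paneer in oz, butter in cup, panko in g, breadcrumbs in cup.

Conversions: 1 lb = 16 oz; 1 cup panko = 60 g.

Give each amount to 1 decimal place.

Scaling factor: 2/3.
paneer: 0.75 lb × 2/3 × 16 oz/lb = 8.0 oz
butter: 4/3 cup × 2/3 ≈ 0.9 cup
panko: 0.75 cup × 2/3 × 60 g/cup = 30.0 g
breadcrumbs: 1.5 cup × 2/3 = 1.0 cup

paneer: 8.0 oz; butter: 0.9 cup; panko: 30.0 g; breadcrumbs: 1.0 cup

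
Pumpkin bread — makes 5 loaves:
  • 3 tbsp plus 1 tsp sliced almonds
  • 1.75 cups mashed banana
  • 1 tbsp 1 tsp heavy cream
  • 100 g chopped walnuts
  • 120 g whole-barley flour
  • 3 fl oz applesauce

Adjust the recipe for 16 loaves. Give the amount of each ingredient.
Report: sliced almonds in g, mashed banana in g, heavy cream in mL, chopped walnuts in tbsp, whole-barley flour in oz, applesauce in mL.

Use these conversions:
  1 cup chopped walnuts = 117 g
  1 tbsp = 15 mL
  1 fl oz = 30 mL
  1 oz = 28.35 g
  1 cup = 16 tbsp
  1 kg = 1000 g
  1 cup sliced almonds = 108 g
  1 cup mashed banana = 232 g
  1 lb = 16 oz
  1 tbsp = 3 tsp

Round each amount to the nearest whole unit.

Scaling factor: 16/5 = 3.2.
sliced almonds: (3 tbsp + 1 tsp = 10/3 tbsp) × 16/5 ÷ 16 tbsp/cup × 108 g/cup = 72 g
mashed banana: 1.75 cup × 16/5 × 232 g/cup ≈ 1299 g
heavy cream: (1 tbsp + 1 tsp = 4/3 tbsp) × 16/5 × 15 mL/tbsp = 64 mL
chopped walnuts: 100 g × 16/5 ÷ 117 g/cup × 16 tbsp/cup ≈ 44 tbsp
whole-barley flour: 120 g × 16/5 ÷ 28.35 g/oz ≈ 14 oz
applesauce: 3 fl oz × 16/5 × 30 mL/fl oz = 288 mL

sliced almonds: 72 g; mashed banana: 1299 g; heavy cream: 64 mL; chopped walnuts: 44 tbsp; whole-barley flour: 14 oz; applesauce: 288 mL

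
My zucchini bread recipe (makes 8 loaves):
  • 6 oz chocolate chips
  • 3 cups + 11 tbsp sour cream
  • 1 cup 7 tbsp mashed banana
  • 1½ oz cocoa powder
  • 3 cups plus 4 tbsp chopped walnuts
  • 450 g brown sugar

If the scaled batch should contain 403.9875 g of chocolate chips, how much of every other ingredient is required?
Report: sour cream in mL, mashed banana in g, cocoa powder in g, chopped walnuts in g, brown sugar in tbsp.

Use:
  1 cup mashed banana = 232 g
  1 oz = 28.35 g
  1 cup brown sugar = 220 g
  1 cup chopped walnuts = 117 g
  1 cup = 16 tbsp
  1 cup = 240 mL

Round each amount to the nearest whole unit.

sour cream: 2102 mL; mashed banana: 792 g; cocoa powder: 101 g; chopped walnuts: 903 g; brown sugar: 78 tbsp

The original recipe has 170.1 g of chocolate chips, so the scaling factor is 403.9875 ÷ 170.1 = 19/8 = 2.375.
sour cream: (3 cup + 11 tbsp = 3.6875 cup) × 19/8 × 240 mL/cup ≈ 2102 mL
mashed banana: (1 cup + 7 tbsp = 1.4375 cup) × 19/8 × 232 g/cup ≈ 792 g
cocoa powder: 1.5 oz × 19/8 × 28.35 g/oz ≈ 101 g
chopped walnuts: (3 cup + 4 tbsp = 3.25 cup) × 19/8 × 117 g/cup ≈ 903 g
brown sugar: 450 g × 19/8 ÷ 220 g/cup × 16 tbsp/cup ≈ 78 tbsp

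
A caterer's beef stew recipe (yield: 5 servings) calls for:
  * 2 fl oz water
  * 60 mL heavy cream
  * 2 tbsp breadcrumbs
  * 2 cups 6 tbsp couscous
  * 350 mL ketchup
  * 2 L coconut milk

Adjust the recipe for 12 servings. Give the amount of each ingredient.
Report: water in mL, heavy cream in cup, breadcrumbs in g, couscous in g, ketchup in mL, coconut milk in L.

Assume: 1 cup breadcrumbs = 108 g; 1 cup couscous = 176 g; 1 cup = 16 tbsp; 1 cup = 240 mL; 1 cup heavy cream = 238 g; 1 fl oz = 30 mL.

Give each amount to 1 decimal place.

Scaling factor: 12/5 = 2.4.
water: 2 fl oz × 12/5 × 30 mL/fl oz = 144.0 mL
heavy cream: 60 mL × 12/5 ÷ 240 mL/cup = 0.6 cup
breadcrumbs: 2 tbsp × 12/5 ÷ 16 tbsp/cup × 108 g/cup = 32.4 g
couscous: (2 cup + 6 tbsp = 2.375 cup) × 12/5 × 176 g/cup = 1003.2 g
ketchup: 350 mL × 12/5 = 840.0 mL
coconut milk: 2 L × 12/5 = 4.8 L

water: 144.0 mL; heavy cream: 0.6 cup; breadcrumbs: 32.4 g; couscous: 1003.2 g; ketchup: 840.0 mL; coconut milk: 4.8 L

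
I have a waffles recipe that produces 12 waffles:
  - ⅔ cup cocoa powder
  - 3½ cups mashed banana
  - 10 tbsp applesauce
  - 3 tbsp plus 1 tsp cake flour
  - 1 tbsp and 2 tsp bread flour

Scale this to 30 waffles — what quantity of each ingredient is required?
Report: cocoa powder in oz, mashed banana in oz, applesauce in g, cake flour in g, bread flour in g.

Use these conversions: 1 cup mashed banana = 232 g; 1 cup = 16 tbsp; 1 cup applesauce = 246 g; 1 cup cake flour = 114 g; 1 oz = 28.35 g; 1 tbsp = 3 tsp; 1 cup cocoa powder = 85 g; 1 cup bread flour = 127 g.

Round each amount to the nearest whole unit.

cocoa powder: 5 oz; mashed banana: 72 oz; applesauce: 384 g; cake flour: 59 g; bread flour: 33 g

Scaling factor: 30/12 = 5/2 = 2.5.
cocoa powder: 2/3 cup × 5/2 × 85 g/cup ÷ 28.35 g/oz ≈ 5 oz
mashed banana: 3.5 cup × 5/2 × 232 g/cup ÷ 28.35 g/oz ≈ 72 oz
applesauce: 10 tbsp × 5/2 ÷ 16 tbsp/cup × 246 g/cup ≈ 384 g
cake flour: (3 tbsp + 1 tsp = 10/3 tbsp) × 5/2 ÷ 16 tbsp/cup × 114 g/cup ≈ 59 g
bread flour: (1 tbsp + 2 tsp = 5/3 tbsp) × 5/2 ÷ 16 tbsp/cup × 127 g/cup ≈ 33 g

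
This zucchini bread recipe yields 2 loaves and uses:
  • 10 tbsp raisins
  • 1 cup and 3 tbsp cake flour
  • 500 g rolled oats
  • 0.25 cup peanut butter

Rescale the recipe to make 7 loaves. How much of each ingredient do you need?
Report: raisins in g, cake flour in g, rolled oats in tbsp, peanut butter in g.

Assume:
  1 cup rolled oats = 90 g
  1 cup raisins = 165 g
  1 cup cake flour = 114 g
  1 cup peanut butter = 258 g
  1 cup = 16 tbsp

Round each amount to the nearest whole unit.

raisins: 361 g; cake flour: 474 g; rolled oats: 311 tbsp; peanut butter: 226 g

Scaling factor: 7/2 = 3.5.
raisins: 10 tbsp × 7/2 ÷ 16 tbsp/cup × 165 g/cup ≈ 361 g
cake flour: (1 cup + 3 tbsp = 1.1875 cup) × 7/2 × 114 g/cup ≈ 474 g
rolled oats: 500 g × 7/2 ÷ 90 g/cup × 16 tbsp/cup ≈ 311 tbsp
peanut butter: 0.25 cup × 7/2 × 258 g/cup ≈ 226 g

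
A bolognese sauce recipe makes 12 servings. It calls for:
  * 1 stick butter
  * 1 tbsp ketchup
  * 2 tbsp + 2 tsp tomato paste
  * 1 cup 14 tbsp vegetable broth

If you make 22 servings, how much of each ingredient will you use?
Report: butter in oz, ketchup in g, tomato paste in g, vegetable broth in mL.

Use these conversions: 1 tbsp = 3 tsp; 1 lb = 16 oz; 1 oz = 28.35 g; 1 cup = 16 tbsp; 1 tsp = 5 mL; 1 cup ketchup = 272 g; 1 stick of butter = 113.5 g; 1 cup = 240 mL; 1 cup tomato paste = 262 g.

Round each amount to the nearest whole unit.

Scaling factor: 22/12 = 11/6.
butter: 1 stick × 11/6 × 113.5 g/stick ÷ 28.35 g/oz ≈ 7 oz
ketchup: 1 tbsp × 11/6 ÷ 16 tbsp/cup × 272 g/cup ≈ 31 g
tomato paste: (2 tbsp + 2 tsp = 8/3 tbsp) × 11/6 ÷ 16 tbsp/cup × 262 g/cup ≈ 80 g
vegetable broth: (1 cup + 14 tbsp = 1.875 cup) × 11/6 × 240 mL/cup = 825 mL

butter: 7 oz; ketchup: 31 g; tomato paste: 80 g; vegetable broth: 825 mL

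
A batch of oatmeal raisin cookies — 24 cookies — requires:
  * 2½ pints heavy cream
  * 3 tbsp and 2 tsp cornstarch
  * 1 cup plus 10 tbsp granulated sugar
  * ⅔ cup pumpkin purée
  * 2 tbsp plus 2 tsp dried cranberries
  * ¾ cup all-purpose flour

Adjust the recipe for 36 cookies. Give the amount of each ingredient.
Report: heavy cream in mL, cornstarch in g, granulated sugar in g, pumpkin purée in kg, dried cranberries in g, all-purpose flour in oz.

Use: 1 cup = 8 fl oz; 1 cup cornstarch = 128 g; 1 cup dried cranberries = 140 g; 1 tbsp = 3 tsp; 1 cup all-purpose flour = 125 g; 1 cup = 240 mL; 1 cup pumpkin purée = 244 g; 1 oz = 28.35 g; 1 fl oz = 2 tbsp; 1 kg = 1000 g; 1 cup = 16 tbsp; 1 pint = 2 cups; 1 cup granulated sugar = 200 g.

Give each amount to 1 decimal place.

heavy cream: 1800.0 mL; cornstarch: 44.0 g; granulated sugar: 487.5 g; pumpkin purée: 0.2 kg; dried cranberries: 35.0 g; all-purpose flour: 5.0 oz

Scaling factor: 36/24 = 3/2 = 1.5.
heavy cream: 2.5 pint × 3/2 × 2 cup/pint × 240 mL/cup = 1800.0 mL
cornstarch: (3 tbsp + 2 tsp = 11/3 tbsp) × 3/2 ÷ 16 tbsp/cup × 128 g/cup = 44.0 g
granulated sugar: (1 cup + 10 tbsp = 1.625 cup) × 3/2 × 200 g/cup = 487.5 g
pumpkin purée: 2/3 cup × 3/2 × 244 g/cup ÷ 1000 g/kg ≈ 0.2 kg
dried cranberries: (2 tbsp + 2 tsp = 8/3 tbsp) × 3/2 ÷ 16 tbsp/cup × 140 g/cup = 35.0 g
all-purpose flour: 0.75 cup × 3/2 × 125 g/cup ÷ 28.35 g/oz ≈ 5.0 oz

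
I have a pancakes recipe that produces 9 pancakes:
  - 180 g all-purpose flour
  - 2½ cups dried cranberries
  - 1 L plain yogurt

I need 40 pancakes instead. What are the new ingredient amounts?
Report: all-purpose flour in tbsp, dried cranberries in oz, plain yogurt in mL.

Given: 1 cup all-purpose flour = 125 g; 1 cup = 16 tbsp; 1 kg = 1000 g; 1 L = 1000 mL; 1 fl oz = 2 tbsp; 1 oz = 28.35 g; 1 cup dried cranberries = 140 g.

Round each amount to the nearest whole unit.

all-purpose flour: 102 tbsp; dried cranberries: 55 oz; plain yogurt: 4444 mL

Scaling factor: 40/9.
all-purpose flour: 180 g × 40/9 ÷ 125 g/cup × 16 tbsp/cup ≈ 102 tbsp
dried cranberries: 2.5 cup × 40/9 × 140 g/cup ÷ 28.35 g/oz ≈ 55 oz
plain yogurt: 1 L × 40/9 × 1000 mL/L ≈ 4444 mL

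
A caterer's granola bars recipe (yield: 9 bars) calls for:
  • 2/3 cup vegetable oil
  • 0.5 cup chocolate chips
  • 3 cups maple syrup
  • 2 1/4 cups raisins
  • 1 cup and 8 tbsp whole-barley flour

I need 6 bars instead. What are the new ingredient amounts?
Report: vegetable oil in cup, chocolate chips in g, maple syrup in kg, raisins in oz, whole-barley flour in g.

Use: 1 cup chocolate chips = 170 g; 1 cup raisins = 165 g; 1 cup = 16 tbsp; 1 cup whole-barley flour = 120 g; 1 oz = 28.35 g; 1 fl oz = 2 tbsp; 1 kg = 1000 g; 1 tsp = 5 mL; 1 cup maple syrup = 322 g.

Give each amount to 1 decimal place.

Scaling factor: 6/9 = 2/3.
vegetable oil: 2/3 cup × 2/3 ≈ 0.4 cup
chocolate chips: 0.5 cup × 2/3 × 170 g/cup ≈ 56.7 g
maple syrup: 3 cup × 2/3 × 322 g/cup ÷ 1000 g/kg ≈ 0.6 kg
raisins: 2.25 cup × 2/3 × 165 g/cup ÷ 28.35 g/oz ≈ 8.7 oz
whole-barley flour: (1 cup + 8 tbsp = 1.5 cup) × 2/3 × 120 g/cup = 120.0 g

vegetable oil: 0.4 cup; chocolate chips: 56.7 g; maple syrup: 0.6 kg; raisins: 8.7 oz; whole-barley flour: 120.0 g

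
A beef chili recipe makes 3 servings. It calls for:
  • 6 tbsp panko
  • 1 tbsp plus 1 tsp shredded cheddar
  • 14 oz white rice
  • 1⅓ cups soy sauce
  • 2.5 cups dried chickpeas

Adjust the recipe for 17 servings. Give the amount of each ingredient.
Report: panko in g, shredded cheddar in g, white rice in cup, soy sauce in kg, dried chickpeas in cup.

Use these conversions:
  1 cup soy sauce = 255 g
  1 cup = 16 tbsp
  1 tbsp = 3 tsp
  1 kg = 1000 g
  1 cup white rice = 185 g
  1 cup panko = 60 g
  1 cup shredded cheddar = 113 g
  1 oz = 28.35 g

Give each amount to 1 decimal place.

Scaling factor: 17/3.
panko: 6 tbsp × 17/3 ÷ 16 tbsp/cup × 60 g/cup = 127.5 g
shredded cheddar: (1 tbsp + 1 tsp = 4/3 tbsp) × 17/3 ÷ 16 tbsp/cup × 113 g/cup ≈ 53.4 g
white rice: 14 oz × 17/3 × 28.35 g/oz ÷ 185 g/cup ≈ 12.2 cup
soy sauce: 4/3 cup × 17/3 × 255 g/cup ÷ 1000 g/kg ≈ 1.9 kg
dried chickpeas: 2.5 cup × 17/3 ≈ 14.2 cup

panko: 127.5 g; shredded cheddar: 53.4 g; white rice: 12.2 cup; soy sauce: 1.9 kg; dried chickpeas: 14.2 cup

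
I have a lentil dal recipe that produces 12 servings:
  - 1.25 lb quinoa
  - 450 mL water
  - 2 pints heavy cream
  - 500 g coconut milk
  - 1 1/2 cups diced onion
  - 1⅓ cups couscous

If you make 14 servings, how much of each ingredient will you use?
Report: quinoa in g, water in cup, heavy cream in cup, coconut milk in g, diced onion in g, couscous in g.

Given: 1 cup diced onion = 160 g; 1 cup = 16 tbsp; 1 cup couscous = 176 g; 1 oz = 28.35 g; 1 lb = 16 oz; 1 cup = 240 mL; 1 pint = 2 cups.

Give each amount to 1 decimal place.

Scaling factor: 14/12 = 7/6.
quinoa: 1.25 lb × 7/6 × 16 oz/lb × 28.35 g/oz = 661.5 g
water: 450 mL × 7/6 ÷ 240 mL/cup ≈ 2.2 cup
heavy cream: 2 pint × 7/6 × 2 cup/pint ≈ 4.7 cup
coconut milk: 500 g × 7/6 ≈ 583.3 g
diced onion: 1.5 cup × 7/6 × 160 g/cup = 280.0 g
couscous: 4/3 cup × 7/6 × 176 g/cup ≈ 273.8 g

quinoa: 661.5 g; water: 2.2 cup; heavy cream: 4.7 cup; coconut milk: 583.3 g; diced onion: 280.0 g; couscous: 273.8 g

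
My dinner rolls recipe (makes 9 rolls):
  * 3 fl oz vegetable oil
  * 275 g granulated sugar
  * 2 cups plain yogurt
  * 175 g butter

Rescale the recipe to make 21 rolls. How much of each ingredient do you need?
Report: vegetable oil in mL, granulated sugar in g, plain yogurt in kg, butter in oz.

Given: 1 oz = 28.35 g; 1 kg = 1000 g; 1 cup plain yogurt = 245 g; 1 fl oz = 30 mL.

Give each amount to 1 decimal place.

vegetable oil: 210.0 mL; granulated sugar: 641.7 g; plain yogurt: 1.1 kg; butter: 14.4 oz

Scaling factor: 21/9 = 7/3.
vegetable oil: 3 fl oz × 7/3 × 30 mL/fl oz = 210.0 mL
granulated sugar: 275 g × 7/3 ≈ 641.7 g
plain yogurt: 2 cup × 7/3 × 245 g/cup ÷ 1000 g/kg ≈ 1.1 kg
butter: 175 g × 7/3 ÷ 28.35 g/oz ≈ 14.4 oz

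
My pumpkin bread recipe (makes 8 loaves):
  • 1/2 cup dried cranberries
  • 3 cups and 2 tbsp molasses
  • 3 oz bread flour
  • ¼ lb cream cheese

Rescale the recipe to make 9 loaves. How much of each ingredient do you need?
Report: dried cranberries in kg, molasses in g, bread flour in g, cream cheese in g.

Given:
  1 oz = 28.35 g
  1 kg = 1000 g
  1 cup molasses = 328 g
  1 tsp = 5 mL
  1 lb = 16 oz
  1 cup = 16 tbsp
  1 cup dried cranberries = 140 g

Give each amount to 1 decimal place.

dried cranberries: 0.1 kg; molasses: 1153.1 g; bread flour: 95.7 g; cream cheese: 127.6 g

Scaling factor: 9/8 = 1.125.
dried cranberries: 0.5 cup × 9/8 × 140 g/cup ÷ 1000 g/kg ≈ 0.1 kg
molasses: (3 cup + 2 tbsp = 3.125 cup) × 9/8 × 328 g/cup ≈ 1153.1 g
bread flour: 3 oz × 9/8 × 28.35 g/oz ≈ 95.7 g
cream cheese: 0.25 lb × 9/8 × 16 oz/lb × 28.35 g/oz ≈ 127.6 g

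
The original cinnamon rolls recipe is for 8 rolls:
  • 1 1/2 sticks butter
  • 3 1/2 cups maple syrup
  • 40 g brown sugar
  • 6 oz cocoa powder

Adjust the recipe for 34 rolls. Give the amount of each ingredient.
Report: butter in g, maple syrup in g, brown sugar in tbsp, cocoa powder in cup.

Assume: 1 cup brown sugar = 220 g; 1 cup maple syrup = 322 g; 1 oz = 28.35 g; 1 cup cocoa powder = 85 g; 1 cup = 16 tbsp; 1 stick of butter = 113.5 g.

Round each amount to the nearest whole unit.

Scaling factor: 34/8 = 17/4 = 4.25.
butter: 1.5 stick × 17/4 × 113.5 g/stick ≈ 724 g
maple syrup: 3.5 cup × 17/4 × 322 g/cup ≈ 4790 g
brown sugar: 40 g × 17/4 ÷ 220 g/cup × 16 tbsp/cup ≈ 12 tbsp
cocoa powder: 6 oz × 17/4 × 28.35 g/oz ÷ 85 g/cup ≈ 9 cup

butter: 724 g; maple syrup: 4790 g; brown sugar: 12 tbsp; cocoa powder: 9 cup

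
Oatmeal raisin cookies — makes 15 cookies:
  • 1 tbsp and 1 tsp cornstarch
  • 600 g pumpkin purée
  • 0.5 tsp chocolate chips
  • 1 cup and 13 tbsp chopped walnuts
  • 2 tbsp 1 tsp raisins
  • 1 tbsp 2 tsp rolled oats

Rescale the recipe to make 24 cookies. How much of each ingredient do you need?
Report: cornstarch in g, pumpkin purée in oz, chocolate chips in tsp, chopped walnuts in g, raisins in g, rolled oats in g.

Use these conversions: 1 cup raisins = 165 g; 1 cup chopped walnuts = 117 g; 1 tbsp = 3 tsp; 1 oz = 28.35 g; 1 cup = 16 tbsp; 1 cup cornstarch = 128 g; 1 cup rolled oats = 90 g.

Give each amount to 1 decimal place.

cornstarch: 17.1 g; pumpkin purée: 33.9 oz; chocolate chips: 0.8 tsp; chopped walnuts: 339.3 g; raisins: 38.5 g; rolled oats: 15.0 g

Scaling factor: 24/15 = 8/5 = 1.6.
cornstarch: (1 tbsp + 1 tsp = 4/3 tbsp) × 8/5 ÷ 16 tbsp/cup × 128 g/cup ≈ 17.1 g
pumpkin purée: 600 g × 8/5 ÷ 28.35 g/oz ≈ 33.9 oz
chocolate chips: 0.5 tsp × 8/5 = 0.8 tsp
chopped walnuts: (1 cup + 13 tbsp = 1.8125 cup) × 8/5 × 117 g/cup = 339.3 g
raisins: (2 tbsp + 1 tsp = 7/3 tbsp) × 8/5 ÷ 16 tbsp/cup × 165 g/cup = 38.5 g
rolled oats: (1 tbsp + 2 tsp = 5/3 tbsp) × 8/5 ÷ 16 tbsp/cup × 90 g/cup = 15.0 g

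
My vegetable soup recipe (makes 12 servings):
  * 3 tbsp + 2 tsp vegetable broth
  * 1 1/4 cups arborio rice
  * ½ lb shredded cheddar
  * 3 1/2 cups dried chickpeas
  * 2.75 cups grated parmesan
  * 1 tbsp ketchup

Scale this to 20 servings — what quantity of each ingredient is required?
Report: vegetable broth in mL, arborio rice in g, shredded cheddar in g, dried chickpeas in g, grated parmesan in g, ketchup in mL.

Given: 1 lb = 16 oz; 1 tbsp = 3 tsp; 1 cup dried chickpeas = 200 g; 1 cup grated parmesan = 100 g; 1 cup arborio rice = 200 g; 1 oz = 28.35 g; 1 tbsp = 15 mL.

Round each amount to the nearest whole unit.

vegetable broth: 92 mL; arborio rice: 417 g; shredded cheddar: 378 g; dried chickpeas: 1167 g; grated parmesan: 458 g; ketchup: 25 mL

Scaling factor: 20/12 = 5/3.
vegetable broth: (3 tbsp + 2 tsp = 11/3 tbsp) × 5/3 × 15 mL/tbsp ≈ 92 mL
arborio rice: 1.25 cup × 5/3 × 200 g/cup ≈ 417 g
shredded cheddar: 0.5 lb × 5/3 × 16 oz/lb × 28.35 g/oz = 378 g
dried chickpeas: 3.5 cup × 5/3 × 200 g/cup ≈ 1167 g
grated parmesan: 2.75 cup × 5/3 × 100 g/cup ≈ 458 g
ketchup: 1 tbsp × 5/3 × 15 mL/tbsp = 25 mL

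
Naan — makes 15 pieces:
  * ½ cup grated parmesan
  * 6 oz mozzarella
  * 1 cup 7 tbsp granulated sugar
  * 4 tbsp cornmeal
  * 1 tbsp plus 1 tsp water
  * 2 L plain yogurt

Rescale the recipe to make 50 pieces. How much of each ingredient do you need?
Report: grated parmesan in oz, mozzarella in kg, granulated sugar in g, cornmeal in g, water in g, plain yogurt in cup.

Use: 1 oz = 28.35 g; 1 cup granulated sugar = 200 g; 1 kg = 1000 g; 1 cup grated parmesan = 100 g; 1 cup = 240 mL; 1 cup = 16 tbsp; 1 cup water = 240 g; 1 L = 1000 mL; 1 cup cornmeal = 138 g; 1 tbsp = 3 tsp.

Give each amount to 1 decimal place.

Scaling factor: 50/15 = 10/3.
grated parmesan: 0.5 cup × 10/3 × 100 g/cup ÷ 28.35 g/oz ≈ 5.9 oz
mozzarella: 6 oz × 10/3 × 28.35 g/oz ÷ 1000 g/kg ≈ 0.6 kg
granulated sugar: (1 cup + 7 tbsp = 1.4375 cup) × 10/3 × 200 g/cup ≈ 958.3 g
cornmeal: 4 tbsp × 10/3 ÷ 16 tbsp/cup × 138 g/cup = 115.0 g
water: (1 tbsp + 1 tsp = 4/3 tbsp) × 10/3 ÷ 16 tbsp/cup × 240 g/cup ≈ 66.7 g
plain yogurt: 2 L × 10/3 × 1000 mL/L ÷ 240 mL/cup ≈ 27.8 cup

grated parmesan: 5.9 oz; mozzarella: 0.6 kg; granulated sugar: 958.3 g; cornmeal: 115.0 g; water: 66.7 g; plain yogurt: 27.8 cup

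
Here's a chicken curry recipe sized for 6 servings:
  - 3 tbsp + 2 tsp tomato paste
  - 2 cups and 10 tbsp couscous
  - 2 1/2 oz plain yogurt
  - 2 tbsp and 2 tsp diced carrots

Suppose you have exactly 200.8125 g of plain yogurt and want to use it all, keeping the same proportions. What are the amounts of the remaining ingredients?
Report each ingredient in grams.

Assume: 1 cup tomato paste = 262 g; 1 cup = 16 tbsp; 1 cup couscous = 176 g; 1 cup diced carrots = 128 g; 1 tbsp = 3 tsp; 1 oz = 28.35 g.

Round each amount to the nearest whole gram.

The original recipe has 70.875 g of plain yogurt, so the scaling factor is 200.8125 ÷ 70.875 = 17/6.
tomato paste: (3 tbsp + 2 tsp = 11/3 tbsp) × 17/6 ÷ 16 tbsp/cup × 262 g/cup ≈ 170 g
couscous: (2 cup + 10 tbsp = 2.625 cup) × 17/6 × 176 g/cup = 1309 g
diced carrots: (2 tbsp + 2 tsp = 8/3 tbsp) × 17/6 ÷ 16 tbsp/cup × 128 g/cup ≈ 60 g

tomato paste: 170 g; couscous: 1309 g; diced carrots: 60 g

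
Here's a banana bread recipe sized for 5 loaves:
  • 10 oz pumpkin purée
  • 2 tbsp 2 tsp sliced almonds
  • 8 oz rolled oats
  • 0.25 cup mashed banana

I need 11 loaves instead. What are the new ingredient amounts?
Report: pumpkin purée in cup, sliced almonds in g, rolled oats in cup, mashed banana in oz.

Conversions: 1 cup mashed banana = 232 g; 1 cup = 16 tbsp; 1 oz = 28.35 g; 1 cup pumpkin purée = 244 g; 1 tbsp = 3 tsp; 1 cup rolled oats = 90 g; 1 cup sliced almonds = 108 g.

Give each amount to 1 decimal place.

pumpkin purée: 2.6 cup; sliced almonds: 39.6 g; rolled oats: 5.5 cup; mashed banana: 4.5 oz

Scaling factor: 11/5 = 2.2.
pumpkin purée: 10 oz × 11/5 × 28.35 g/oz ÷ 244 g/cup ≈ 2.6 cup
sliced almonds: (2 tbsp + 2 tsp = 8/3 tbsp) × 11/5 ÷ 16 tbsp/cup × 108 g/cup = 39.6 g
rolled oats: 8 oz × 11/5 × 28.35 g/oz ÷ 90 g/cup ≈ 5.5 cup
mashed banana: 0.25 cup × 11/5 × 232 g/cup ÷ 28.35 g/oz ≈ 4.5 oz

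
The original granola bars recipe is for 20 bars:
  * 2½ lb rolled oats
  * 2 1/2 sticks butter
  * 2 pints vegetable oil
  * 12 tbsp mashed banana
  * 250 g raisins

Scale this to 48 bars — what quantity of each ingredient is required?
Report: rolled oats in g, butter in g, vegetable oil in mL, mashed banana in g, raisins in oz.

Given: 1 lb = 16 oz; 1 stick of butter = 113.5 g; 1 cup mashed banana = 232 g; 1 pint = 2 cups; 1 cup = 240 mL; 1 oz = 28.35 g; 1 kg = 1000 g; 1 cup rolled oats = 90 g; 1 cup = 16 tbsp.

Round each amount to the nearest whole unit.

rolled oats: 2722 g; butter: 681 g; vegetable oil: 2304 mL; mashed banana: 418 g; raisins: 21 oz

Scaling factor: 48/20 = 12/5 = 2.4.
rolled oats: 2.5 lb × 12/5 × 16 oz/lb × 28.35 g/oz ≈ 2722 g
butter: 2.5 stick × 12/5 × 113.5 g/stick = 681 g
vegetable oil: 2 pint × 12/5 × 2 cup/pint × 240 mL/cup = 2304 mL
mashed banana: 12 tbsp × 12/5 ÷ 16 tbsp/cup × 232 g/cup ≈ 418 g
raisins: 250 g × 12/5 ÷ 28.35 g/oz ≈ 21 oz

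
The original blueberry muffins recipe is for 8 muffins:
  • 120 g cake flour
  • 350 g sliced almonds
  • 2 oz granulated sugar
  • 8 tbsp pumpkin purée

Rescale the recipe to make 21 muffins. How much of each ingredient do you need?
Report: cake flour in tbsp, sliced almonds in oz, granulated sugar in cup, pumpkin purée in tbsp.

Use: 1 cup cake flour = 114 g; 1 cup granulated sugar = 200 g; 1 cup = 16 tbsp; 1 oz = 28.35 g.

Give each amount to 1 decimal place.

cake flour: 44.2 tbsp; sliced almonds: 32.4 oz; granulated sugar: 0.7 cup; pumpkin purée: 21.0 tbsp

Scaling factor: 21/8 = 2.625.
cake flour: 120 g × 21/8 ÷ 114 g/cup × 16 tbsp/cup ≈ 44.2 tbsp
sliced almonds: 350 g × 21/8 ÷ 28.35 g/oz ≈ 32.4 oz
granulated sugar: 2 oz × 21/8 × 28.35 g/oz ÷ 200 g/cup ≈ 0.7 cup
pumpkin purée: 8 tbsp × 21/8 = 21.0 tbsp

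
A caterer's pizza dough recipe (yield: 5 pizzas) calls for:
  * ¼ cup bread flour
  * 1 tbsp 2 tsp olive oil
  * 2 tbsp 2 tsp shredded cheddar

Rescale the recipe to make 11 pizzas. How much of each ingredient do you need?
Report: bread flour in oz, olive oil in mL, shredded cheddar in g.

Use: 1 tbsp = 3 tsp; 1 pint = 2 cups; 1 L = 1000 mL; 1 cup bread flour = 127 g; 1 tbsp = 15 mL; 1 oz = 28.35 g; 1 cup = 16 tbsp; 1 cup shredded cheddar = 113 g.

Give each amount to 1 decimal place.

bread flour: 2.5 oz; olive oil: 55.0 mL; shredded cheddar: 41.4 g

Scaling factor: 11/5 = 2.2.
bread flour: 0.25 cup × 11/5 × 127 g/cup ÷ 28.35 g/oz ≈ 2.5 oz
olive oil: (1 tbsp + 2 tsp = 5/3 tbsp) × 11/5 × 15 mL/tbsp = 55.0 mL
shredded cheddar: (2 tbsp + 2 tsp = 8/3 tbsp) × 11/5 ÷ 16 tbsp/cup × 113 g/cup ≈ 41.4 g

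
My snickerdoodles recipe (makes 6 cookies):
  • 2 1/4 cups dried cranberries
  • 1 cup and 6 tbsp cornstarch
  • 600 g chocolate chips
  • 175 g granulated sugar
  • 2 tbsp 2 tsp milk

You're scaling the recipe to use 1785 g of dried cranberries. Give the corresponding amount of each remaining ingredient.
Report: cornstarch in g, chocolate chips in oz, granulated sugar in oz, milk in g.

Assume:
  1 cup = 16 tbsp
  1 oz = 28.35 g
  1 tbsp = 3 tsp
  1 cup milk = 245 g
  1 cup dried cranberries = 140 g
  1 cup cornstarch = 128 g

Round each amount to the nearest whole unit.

cornstarch: 997 g; chocolate chips: 120 oz; granulated sugar: 35 oz; milk: 231 g

The original recipe has 315 g of dried cranberries, so the scaling factor is 1785 ÷ 315 = 17/3.
cornstarch: (1 cup + 6 tbsp = 1.375 cup) × 17/3 × 128 g/cup ≈ 997 g
chocolate chips: 600 g × 17/3 ÷ 28.35 g/oz ≈ 120 oz
granulated sugar: 175 g × 17/3 ÷ 28.35 g/oz ≈ 35 oz
milk: (2 tbsp + 2 tsp = 8/3 tbsp) × 17/3 ÷ 16 tbsp/cup × 245 g/cup ≈ 231 g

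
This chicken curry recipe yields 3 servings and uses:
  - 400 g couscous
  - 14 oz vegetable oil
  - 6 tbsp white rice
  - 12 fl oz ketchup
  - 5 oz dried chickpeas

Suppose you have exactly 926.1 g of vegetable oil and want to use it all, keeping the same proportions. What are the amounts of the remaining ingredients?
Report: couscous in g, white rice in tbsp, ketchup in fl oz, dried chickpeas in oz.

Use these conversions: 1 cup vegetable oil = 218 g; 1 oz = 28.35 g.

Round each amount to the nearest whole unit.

couscous: 933 g; white rice: 14 tbsp; ketchup: 28 fl oz; dried chickpeas: 12 oz

The original recipe has 396.9 g of vegetable oil, so the scaling factor is 926.1 ÷ 396.9 = 7/3.
couscous: 400 g × 7/3 ≈ 933 g
white rice: 6 tbsp × 7/3 = 14 tbsp
ketchup: 12 fl oz × 7/3 = 28 fl oz
dried chickpeas: 5 oz × 7/3 ≈ 12 oz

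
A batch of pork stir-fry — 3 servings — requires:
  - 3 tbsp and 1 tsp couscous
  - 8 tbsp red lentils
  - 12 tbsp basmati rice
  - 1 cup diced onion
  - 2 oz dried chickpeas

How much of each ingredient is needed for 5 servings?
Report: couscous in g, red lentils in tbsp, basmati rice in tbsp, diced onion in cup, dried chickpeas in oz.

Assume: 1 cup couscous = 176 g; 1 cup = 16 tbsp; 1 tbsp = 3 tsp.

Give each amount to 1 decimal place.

couscous: 61.1 g; red lentils: 13.3 tbsp; basmati rice: 20.0 tbsp; diced onion: 1.7 cup; dried chickpeas: 3.3 oz

Scaling factor: 5/3.
couscous: (3 tbsp + 1 tsp = 10/3 tbsp) × 5/3 ÷ 16 tbsp/cup × 176 g/cup ≈ 61.1 g
red lentils: 8 tbsp × 5/3 ≈ 13.3 tbsp
basmati rice: 12 tbsp × 5/3 = 20.0 tbsp
diced onion: 1 cup × 5/3 ≈ 1.7 cup
dried chickpeas: 2 oz × 5/3 ≈ 3.3 oz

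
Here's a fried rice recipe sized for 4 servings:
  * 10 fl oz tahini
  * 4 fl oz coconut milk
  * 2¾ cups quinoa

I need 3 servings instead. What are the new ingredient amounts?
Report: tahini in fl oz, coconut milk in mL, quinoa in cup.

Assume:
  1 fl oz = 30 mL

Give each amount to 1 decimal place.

tahini: 7.5 fl oz; coconut milk: 90.0 mL; quinoa: 2.1 cup

Scaling factor: 3/4 = 0.75.
tahini: 10 fl oz × 3/4 = 7.5 fl oz
coconut milk: 4 fl oz × 3/4 × 30 mL/fl oz = 90.0 mL
quinoa: 2.75 cup × 3/4 ≈ 2.1 cup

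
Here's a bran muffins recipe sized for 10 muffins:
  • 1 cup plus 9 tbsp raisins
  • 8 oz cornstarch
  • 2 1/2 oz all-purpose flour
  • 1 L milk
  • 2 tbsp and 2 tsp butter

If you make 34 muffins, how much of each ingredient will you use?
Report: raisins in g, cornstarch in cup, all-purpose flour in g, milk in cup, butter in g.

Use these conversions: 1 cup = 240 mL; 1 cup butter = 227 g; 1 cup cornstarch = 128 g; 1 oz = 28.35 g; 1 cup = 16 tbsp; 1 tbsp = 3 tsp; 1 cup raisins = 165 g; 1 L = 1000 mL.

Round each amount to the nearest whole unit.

raisins: 877 g; cornstarch: 6 cup; all-purpose flour: 241 g; milk: 14 cup; butter: 129 g

Scaling factor: 34/10 = 17/5 = 3.4.
raisins: (1 cup + 9 tbsp = 1.5625 cup) × 17/5 × 165 g/cup ≈ 877 g
cornstarch: 8 oz × 17/5 × 28.35 g/oz ÷ 128 g/cup ≈ 6 cup
all-purpose flour: 2.5 oz × 17/5 × 28.35 g/oz ≈ 241 g
milk: 1 L × 17/5 × 1000 mL/L ÷ 240 mL/cup ≈ 14 cup
butter: (2 tbsp + 2 tsp = 8/3 tbsp) × 17/5 ÷ 16 tbsp/cup × 227 g/cup ≈ 129 g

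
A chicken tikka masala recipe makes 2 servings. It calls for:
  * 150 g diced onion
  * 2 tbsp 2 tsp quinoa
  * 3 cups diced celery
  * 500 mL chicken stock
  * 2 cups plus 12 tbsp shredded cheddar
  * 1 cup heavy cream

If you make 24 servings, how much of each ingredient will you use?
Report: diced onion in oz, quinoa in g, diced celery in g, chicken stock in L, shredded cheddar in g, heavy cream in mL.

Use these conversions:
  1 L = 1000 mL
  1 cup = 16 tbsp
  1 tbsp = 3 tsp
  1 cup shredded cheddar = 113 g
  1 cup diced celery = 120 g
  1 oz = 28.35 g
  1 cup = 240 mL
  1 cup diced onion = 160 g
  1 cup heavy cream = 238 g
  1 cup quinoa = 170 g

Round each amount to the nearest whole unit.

diced onion: 63 oz; quinoa: 340 g; diced celery: 4320 g; chicken stock: 6 L; shredded cheddar: 3729 g; heavy cream: 2880 mL

Scaling factor: 24/2 = 12.
diced onion: 150 g × 12 ÷ 28.35 g/oz ≈ 63 oz
quinoa: (2 tbsp + 2 tsp = 8/3 tbsp) × 12 ÷ 16 tbsp/cup × 170 g/cup = 340 g
diced celery: 3 cup × 12 × 120 g/cup = 4320 g
chicken stock: 500 mL × 12 ÷ 1000 mL/L = 6 L
shredded cheddar: (2 cup + 12 tbsp = 2.75 cup) × 12 × 113 g/cup = 3729 g
heavy cream: 1 cup × 12 × 240 mL/cup = 2880 mL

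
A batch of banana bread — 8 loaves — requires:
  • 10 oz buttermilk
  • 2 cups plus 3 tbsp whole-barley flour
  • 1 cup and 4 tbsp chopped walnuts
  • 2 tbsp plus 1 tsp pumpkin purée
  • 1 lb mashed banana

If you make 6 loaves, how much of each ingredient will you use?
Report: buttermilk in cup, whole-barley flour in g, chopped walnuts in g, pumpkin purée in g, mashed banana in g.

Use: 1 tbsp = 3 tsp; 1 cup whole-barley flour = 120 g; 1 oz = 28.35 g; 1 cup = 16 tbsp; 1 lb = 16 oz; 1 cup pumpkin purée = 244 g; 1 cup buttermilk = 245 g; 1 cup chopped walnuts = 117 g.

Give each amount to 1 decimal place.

buttermilk: 0.9 cup; whole-barley flour: 196.9 g; chopped walnuts: 109.7 g; pumpkin purée: 26.7 g; mashed banana: 340.2 g

Scaling factor: 6/8 = 3/4 = 0.75.
buttermilk: 10 oz × 3/4 × 28.35 g/oz ÷ 245 g/cup ≈ 0.9 cup
whole-barley flour: (2 cup + 3 tbsp = 2.1875 cup) × 3/4 × 120 g/cup ≈ 196.9 g
chopped walnuts: (1 cup + 4 tbsp = 1.25 cup) × 3/4 × 117 g/cup ≈ 109.7 g
pumpkin purée: (2 tbsp + 1 tsp = 7/3 tbsp) × 3/4 ÷ 16 tbsp/cup × 244 g/cup ≈ 26.7 g
mashed banana: 1 lb × 3/4 × 16 oz/lb × 28.35 g/oz = 340.2 g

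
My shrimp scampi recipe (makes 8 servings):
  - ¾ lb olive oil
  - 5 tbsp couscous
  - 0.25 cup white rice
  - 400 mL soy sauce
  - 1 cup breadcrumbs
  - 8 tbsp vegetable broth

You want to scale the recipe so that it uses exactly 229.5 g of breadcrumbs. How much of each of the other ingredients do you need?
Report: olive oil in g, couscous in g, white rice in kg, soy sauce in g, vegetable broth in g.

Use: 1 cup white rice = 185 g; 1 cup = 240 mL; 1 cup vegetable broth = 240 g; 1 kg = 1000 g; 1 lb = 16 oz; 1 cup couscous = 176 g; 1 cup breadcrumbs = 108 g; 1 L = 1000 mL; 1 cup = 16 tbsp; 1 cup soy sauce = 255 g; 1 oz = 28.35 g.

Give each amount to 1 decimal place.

olive oil: 722.9 g; couscous: 116.9 g; white rice: 0.1 kg; soy sauce: 903.1 g; vegetable broth: 255.0 g

The original recipe has 108 g of breadcrumbs, so the scaling factor is 229.5 ÷ 108 = 17/8 = 2.125.
olive oil: 0.75 lb × 17/8 × 16 oz/lb × 28.35 g/oz ≈ 722.9 g
couscous: 5 tbsp × 17/8 ÷ 16 tbsp/cup × 176 g/cup ≈ 116.9 g
white rice: 0.25 cup × 17/8 × 185 g/cup ÷ 1000 g/kg ≈ 0.1 kg
soy sauce: 400 mL × 17/8 ÷ 240 mL/cup × 255 g/cup ≈ 903.1 g
vegetable broth: 8 tbsp × 17/8 ÷ 16 tbsp/cup × 240 g/cup = 255.0 g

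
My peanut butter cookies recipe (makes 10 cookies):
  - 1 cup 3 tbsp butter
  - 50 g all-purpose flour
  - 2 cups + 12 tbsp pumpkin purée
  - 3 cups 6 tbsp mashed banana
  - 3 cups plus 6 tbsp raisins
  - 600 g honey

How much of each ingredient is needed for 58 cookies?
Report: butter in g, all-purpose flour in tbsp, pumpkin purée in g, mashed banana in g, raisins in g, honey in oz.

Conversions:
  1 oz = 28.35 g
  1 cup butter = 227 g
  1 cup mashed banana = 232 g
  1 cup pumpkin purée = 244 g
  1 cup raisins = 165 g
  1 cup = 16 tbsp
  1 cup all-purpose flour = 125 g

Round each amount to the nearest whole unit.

Scaling factor: 58/10 = 29/5 = 5.8.
butter: (1 cup + 3 tbsp = 1.1875 cup) × 29/5 × 227 g/cup ≈ 1563 g
all-purpose flour: 50 g × 29/5 ÷ 125 g/cup × 16 tbsp/cup ≈ 37 tbsp
pumpkin purée: (2 cup + 12 tbsp = 2.75 cup) × 29/5 × 244 g/cup ≈ 3892 g
mashed banana: (3 cup + 6 tbsp = 3.375 cup) × 29/5 × 232 g/cup ≈ 4541 g
raisins: (3 cup + 6 tbsp = 3.375 cup) × 29/5 × 165 g/cup ≈ 3230 g
honey: 600 g × 29/5 ÷ 28.35 g/oz ≈ 123 oz

butter: 1563 g; all-purpose flour: 37 tbsp; pumpkin purée: 3892 g; mashed banana: 4541 g; raisins: 3230 g; honey: 123 oz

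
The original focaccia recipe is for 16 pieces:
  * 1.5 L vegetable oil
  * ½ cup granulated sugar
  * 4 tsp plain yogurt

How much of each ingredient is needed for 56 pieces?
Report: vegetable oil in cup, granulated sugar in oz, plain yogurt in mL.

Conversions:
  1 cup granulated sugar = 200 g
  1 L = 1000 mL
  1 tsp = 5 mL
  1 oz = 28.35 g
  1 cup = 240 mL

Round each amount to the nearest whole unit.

vegetable oil: 22 cup; granulated sugar: 12 oz; plain yogurt: 70 mL

Scaling factor: 56/16 = 7/2 = 3.5.
vegetable oil: 1.5 L × 7/2 × 1000 mL/L ÷ 240 mL/cup ≈ 22 cup
granulated sugar: 0.5 cup × 7/2 × 200 g/cup ÷ 28.35 g/oz ≈ 12 oz
plain yogurt: 4 tsp × 7/2 × 5 mL/tsp = 70 mL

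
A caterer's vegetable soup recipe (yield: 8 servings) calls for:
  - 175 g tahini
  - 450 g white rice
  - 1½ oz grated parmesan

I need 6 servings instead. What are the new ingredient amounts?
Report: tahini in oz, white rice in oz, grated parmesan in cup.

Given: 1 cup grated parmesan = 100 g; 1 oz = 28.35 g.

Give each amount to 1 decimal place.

Scaling factor: 6/8 = 3/4 = 0.75.
tahini: 175 g × 3/4 ÷ 28.35 g/oz ≈ 4.6 oz
white rice: 450 g × 3/4 ÷ 28.35 g/oz ≈ 11.9 oz
grated parmesan: 1.5 oz × 3/4 × 28.35 g/oz ÷ 100 g/cup ≈ 0.3 cup

tahini: 4.6 oz; white rice: 11.9 oz; grated parmesan: 0.3 cup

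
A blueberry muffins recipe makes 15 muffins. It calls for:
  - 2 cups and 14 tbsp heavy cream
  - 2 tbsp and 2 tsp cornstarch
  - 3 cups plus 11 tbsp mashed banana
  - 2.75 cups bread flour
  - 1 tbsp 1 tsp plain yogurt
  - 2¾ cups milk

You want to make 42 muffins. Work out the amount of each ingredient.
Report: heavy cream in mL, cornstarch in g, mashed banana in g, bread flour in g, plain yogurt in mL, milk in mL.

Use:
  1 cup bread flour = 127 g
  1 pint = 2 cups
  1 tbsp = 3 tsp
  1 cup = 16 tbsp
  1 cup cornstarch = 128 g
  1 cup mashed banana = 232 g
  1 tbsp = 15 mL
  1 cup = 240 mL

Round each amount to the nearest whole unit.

Scaling factor: 42/15 = 14/5 = 2.8.
heavy cream: (2 cup + 14 tbsp = 2.875 cup) × 14/5 × 240 mL/cup = 1932 mL
cornstarch: (2 tbsp + 2 tsp = 8/3 tbsp) × 14/5 ÷ 16 tbsp/cup × 128 g/cup ≈ 60 g
mashed banana: (3 cup + 11 tbsp = 3.6875 cup) × 14/5 × 232 g/cup ≈ 2395 g
bread flour: 2.75 cup × 14/5 × 127 g/cup ≈ 978 g
plain yogurt: (1 tbsp + 1 tsp = 4/3 tbsp) × 14/5 × 15 mL/tbsp = 56 mL
milk: 2.75 cup × 14/5 × 240 mL/cup = 1848 mL

heavy cream: 1932 mL; cornstarch: 60 g; mashed banana: 2395 g; bread flour: 978 g; plain yogurt: 56 mL; milk: 1848 mL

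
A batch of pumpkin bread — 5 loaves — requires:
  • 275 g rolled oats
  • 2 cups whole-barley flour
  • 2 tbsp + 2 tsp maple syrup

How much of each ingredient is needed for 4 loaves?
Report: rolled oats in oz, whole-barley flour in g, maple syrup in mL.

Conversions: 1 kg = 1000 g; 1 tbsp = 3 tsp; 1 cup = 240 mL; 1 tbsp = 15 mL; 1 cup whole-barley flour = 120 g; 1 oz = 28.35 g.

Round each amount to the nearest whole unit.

Scaling factor: 4/5 = 0.8.
rolled oats: 275 g × 4/5 ÷ 28.35 g/oz ≈ 8 oz
whole-barley flour: 2 cup × 4/5 × 120 g/cup = 192 g
maple syrup: (2 tbsp + 2 tsp = 8/3 tbsp) × 4/5 × 15 mL/tbsp = 32 mL

rolled oats: 8 oz; whole-barley flour: 192 g; maple syrup: 32 mL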